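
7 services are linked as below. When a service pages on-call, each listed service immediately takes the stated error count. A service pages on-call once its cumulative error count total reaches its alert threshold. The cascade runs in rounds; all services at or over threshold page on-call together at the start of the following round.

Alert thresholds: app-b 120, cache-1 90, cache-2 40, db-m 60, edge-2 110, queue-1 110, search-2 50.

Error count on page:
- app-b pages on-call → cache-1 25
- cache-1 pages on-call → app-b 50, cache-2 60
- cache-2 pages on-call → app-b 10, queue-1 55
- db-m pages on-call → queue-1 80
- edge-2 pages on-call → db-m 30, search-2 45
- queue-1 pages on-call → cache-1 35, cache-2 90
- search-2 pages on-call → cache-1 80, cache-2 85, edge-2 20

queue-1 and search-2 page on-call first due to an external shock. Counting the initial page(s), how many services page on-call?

4

Round 1 — queue-1, search-2 page on-call (initial).
  cache-1: +35+80 → 115 ≥ 90
  cache-2: +90+85 → 175 ≥ 40
  edge-2: +20 → 20 < 110
Round 2 — cache-1, cache-2 page on-call.
  app-b: +50+10 → 60 < 120
No further pages.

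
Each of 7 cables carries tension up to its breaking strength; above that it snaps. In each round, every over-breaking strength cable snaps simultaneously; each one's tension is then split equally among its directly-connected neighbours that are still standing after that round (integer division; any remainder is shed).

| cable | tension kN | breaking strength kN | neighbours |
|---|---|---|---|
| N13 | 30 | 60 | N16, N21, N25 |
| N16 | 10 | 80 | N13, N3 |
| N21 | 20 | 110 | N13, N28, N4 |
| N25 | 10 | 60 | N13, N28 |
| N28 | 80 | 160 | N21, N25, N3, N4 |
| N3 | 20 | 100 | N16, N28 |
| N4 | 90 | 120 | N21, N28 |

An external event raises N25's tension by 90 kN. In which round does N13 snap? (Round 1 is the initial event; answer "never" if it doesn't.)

Round 1 — N25 at 100 > 60. N25 snaps.
  N25 sheds 100 kN to N13, N28: 50 each.
    N13: 30+50 = 80 > 60
    N28: 80+50 = 130 ≤ 160
Round 2 — N13 snaps.
  N13 sheds 80 kN to N16, N21: 40 each.
    N16: 10+40 = 50 ≤ 80
    N21: 20+40 = 60 ≤ 110
No further breaks.

2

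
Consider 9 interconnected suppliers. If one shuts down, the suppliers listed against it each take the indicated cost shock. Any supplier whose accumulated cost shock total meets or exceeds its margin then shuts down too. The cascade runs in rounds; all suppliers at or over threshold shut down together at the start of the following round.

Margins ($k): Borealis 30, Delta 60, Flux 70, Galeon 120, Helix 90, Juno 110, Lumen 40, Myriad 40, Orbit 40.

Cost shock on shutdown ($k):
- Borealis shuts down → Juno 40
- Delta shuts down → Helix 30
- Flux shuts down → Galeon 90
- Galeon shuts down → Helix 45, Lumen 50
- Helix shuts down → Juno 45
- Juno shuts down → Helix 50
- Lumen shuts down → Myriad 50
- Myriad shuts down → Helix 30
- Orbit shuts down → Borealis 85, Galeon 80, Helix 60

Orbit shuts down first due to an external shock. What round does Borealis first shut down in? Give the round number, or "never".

Round 1 — Orbit shuts down (initial).
  Borealis: +85 → 85 ≥ 30
  Galeon: +80 → 80 < 120
  Helix: +60 → 60 < 90
Round 2 — Borealis shuts down.
  Juno: +40 → 40 < 110
No further shutdowns.

2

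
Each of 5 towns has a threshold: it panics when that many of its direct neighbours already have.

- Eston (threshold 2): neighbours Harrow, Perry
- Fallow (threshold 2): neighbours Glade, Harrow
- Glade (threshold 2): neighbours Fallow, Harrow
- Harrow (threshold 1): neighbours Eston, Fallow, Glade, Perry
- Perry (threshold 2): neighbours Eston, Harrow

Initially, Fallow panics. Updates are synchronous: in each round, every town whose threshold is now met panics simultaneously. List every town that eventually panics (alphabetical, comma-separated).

Fallow, Glade, Harrow

Round 1 — Fallow panics (initial).
Round 2 — checking thresholds:
  Glade: 1 of 2 neighbours < 2, below threshold.
  Harrow: 1 of 4 neighbours ≥ 1, panics.
Round 3 — checking thresholds:
  Eston: 1 of 2 neighbours < 2, below threshold.
  Glade: 2 of 2 neighbours ≥ 2, panics.
  Perry: 1 of 2 neighbours < 2, below threshold.
Round 4 — no new panics; cascade stops.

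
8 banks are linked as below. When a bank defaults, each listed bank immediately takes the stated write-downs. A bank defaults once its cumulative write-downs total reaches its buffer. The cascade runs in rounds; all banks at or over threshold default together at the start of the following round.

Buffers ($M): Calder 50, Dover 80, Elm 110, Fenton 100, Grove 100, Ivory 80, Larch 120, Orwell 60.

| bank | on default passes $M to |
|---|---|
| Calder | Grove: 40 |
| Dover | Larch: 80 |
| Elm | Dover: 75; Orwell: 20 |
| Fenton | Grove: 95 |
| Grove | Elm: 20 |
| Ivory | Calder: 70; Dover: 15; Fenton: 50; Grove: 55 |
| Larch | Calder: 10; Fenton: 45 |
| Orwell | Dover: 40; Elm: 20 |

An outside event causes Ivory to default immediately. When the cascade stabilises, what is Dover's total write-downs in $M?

Round 1 — Ivory defaults (initial).
  Calder: +70 → 70 ≥ 50
  Dover: +15 → 15 < 80
  Fenton: +50 → 50 < 100
  Grove: +55 → 55 < 100
Round 2 — Calder defaults.
  Grove: +40 → 95 < 100
No further defaults.

15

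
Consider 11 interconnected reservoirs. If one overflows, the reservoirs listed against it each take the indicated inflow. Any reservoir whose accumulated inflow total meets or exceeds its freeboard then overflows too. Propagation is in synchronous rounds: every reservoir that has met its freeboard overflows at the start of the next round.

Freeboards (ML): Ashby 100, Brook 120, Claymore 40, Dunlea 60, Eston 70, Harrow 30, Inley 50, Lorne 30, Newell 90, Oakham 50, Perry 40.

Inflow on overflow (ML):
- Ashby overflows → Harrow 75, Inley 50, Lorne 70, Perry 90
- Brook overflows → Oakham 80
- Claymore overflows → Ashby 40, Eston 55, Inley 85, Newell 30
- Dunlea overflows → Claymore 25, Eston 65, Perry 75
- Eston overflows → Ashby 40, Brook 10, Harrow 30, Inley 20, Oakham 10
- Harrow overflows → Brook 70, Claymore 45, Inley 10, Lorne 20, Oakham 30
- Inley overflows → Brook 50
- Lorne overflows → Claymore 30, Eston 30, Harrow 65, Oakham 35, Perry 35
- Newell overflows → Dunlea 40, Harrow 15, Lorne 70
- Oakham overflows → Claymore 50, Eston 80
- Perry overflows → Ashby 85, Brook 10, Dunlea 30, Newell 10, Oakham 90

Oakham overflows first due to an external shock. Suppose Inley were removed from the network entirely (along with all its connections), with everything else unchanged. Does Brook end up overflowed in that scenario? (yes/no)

no

With Inley removed:
Round 1 — Oakham overflows (initial).
  Claymore: +50 → 50 ≥ 40
  Eston: +80 → 80 ≥ 70
Round 2 — Claymore, Eston overflow.
  Ashby: +40+40 → 80 < 100
  Brook: +10 → 10 < 120
  Harrow: +30 → 30 ≥ 30
  Newell: +30 → 30 < 90
Round 3 — Harrow overflows.
  Brook: +70 → 80 < 120
  Lorne: +20 → 20 < 30
No further overflows.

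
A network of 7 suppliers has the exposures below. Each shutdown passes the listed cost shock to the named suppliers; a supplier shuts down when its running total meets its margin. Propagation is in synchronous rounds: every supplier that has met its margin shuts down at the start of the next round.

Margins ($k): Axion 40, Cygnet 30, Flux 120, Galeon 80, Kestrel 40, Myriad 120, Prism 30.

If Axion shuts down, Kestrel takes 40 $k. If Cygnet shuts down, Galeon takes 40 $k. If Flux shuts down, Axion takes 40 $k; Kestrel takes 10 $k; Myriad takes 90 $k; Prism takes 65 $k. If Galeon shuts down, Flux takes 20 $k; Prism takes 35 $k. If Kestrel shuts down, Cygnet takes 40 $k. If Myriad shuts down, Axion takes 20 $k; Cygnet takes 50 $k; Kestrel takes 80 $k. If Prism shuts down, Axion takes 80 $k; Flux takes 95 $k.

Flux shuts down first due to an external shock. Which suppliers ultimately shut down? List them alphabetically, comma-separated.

Axion, Cygnet, Flux, Kestrel, Prism

Round 1 — Flux shuts down (initial).
  Axion: +40 → 40 ≥ 40
  Kestrel: +10 → 10 < 40
  Myriad: +90 → 90 < 120
  Prism: +65 → 65 ≥ 30
Round 2 — Axion, Prism shut down.
  Kestrel: +40 → 50 ≥ 40
Round 3 — Kestrel shuts down.
  Cygnet: +40 → 40 ≥ 30
Round 4 — Cygnet shuts down.
  Galeon: +40 → 40 < 80
No further shutdowns.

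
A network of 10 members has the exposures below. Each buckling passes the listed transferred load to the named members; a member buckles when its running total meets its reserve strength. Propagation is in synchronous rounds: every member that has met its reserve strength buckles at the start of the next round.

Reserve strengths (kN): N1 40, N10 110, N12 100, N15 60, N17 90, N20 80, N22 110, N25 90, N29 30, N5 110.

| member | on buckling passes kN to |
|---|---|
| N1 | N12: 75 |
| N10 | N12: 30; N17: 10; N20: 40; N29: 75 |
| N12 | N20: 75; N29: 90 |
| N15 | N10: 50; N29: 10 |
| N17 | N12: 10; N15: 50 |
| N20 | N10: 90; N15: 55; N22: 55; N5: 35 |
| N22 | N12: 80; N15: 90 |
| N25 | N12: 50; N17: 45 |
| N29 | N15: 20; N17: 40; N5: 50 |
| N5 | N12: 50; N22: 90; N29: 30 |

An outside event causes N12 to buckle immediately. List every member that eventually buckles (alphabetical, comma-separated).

N12, N29

Round 1 — N12 buckles (initial).
  N20: +75 → 75 < 80
  N29: +90 → 90 ≥ 30
Round 2 — N29 buckles.
  N15: +20 → 20 < 60
  N17: +40 → 40 < 90
  N5: +50 → 50 < 110
No further bucklings.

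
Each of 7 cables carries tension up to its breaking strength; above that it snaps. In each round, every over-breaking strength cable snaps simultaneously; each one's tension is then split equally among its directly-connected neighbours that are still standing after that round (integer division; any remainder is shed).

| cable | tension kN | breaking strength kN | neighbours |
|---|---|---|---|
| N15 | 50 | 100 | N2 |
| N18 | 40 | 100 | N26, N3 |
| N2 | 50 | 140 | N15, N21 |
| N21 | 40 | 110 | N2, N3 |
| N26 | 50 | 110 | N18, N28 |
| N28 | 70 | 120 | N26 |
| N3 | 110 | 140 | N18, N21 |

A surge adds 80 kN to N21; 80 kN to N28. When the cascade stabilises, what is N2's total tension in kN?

110

Round 1 — N21 at 120 > 110; N28 at 150 > 120. N21, N28 snap.
  N21 sheds 120 kN to N2, N3: 60 each.
    N2: 50+60 = 110 ≤ 140
    N3: 110+60 = 170 > 140
  N28 sheds 150 kN to N26: 150 each.
    N26: 50+150 = 200 > 110
Round 2 — N26, N3 snap.
  N26 sheds 200 kN to N18: 200 each.
    N18: 40+200 = 240 > 100
  N3 sheds 170 kN to N18: 170 each.
    N18: 240+170 = 410 > 100
Round 3 — N18 snaps.
  N18 sheds 410 kN: no online neighbours, lost.
No further breaks.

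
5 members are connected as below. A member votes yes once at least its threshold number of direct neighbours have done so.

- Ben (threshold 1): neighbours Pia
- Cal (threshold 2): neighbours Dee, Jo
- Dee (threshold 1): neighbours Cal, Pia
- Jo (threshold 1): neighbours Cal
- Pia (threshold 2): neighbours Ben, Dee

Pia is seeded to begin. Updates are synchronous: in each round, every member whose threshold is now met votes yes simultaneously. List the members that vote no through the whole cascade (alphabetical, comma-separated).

Round 1 — Pia votes yes (initial).
Round 2 — checking thresholds:
  Ben: 1 of 1 neighbours ≥ 1, votes yes.
  Dee: 1 of 2 neighbours ≥ 1, votes yes.
Round 3 — no new yes votes; cascade stops.

Cal, Jo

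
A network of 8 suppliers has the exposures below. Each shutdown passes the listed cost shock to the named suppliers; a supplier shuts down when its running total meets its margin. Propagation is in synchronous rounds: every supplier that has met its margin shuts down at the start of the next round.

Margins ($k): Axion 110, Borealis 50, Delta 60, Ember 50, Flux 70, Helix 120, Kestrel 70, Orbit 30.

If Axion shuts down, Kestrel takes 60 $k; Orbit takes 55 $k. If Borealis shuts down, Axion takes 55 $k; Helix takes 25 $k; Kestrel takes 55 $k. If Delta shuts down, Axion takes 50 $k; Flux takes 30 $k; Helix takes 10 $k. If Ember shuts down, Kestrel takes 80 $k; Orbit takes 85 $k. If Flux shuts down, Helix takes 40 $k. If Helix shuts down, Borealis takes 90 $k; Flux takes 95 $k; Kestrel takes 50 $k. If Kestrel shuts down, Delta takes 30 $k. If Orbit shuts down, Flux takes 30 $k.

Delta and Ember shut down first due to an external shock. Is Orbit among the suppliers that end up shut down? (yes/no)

Round 1 — Delta, Ember shut down (initial).
  Axion: +50 → 50 < 110
  Flux: +30 → 30 < 70
  Helix: +10 → 10 < 120
  Kestrel: +80 → 80 ≥ 70
  Orbit: +85 → 85 ≥ 30
Round 2 — Kestrel, Orbit shut down.
  Flux: +30 → 60 < 70
No further shutdowns.

yes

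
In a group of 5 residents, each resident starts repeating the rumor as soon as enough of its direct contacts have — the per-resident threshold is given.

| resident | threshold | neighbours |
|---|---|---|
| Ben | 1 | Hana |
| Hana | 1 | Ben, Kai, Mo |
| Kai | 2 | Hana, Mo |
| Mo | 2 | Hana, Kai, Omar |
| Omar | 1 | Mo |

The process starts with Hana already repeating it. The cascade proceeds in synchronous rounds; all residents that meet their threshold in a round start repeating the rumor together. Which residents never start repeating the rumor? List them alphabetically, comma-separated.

Kai, Mo, Omar

Round 1 — Hana starts repeating the rumor (initial).
Round 2 — checking thresholds:
  Ben: 1 of 1 neighbours ≥ 1, starts repeating the rumor.
  Kai: 1 of 2 neighbours < 2, holds.
  Mo: 1 of 3 neighbours < 2, holds.
Round 3 — no new spreads; cascade stops.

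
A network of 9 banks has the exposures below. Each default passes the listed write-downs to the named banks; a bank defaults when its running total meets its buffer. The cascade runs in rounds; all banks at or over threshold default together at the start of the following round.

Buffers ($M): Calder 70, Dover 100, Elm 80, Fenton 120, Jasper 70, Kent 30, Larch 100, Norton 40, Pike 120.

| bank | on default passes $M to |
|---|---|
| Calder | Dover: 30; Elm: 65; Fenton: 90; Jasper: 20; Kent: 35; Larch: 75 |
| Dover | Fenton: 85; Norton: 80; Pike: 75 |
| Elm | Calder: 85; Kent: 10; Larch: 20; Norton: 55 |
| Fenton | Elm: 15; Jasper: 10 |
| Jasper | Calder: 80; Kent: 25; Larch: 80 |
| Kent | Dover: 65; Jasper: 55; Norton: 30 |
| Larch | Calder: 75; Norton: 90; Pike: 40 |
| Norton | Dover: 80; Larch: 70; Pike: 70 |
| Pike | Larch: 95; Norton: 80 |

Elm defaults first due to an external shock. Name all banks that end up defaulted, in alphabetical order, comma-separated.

Round 1 — Elm defaults (initial).
  Calder: +85 → 85 ≥ 70
  Kent: +10 → 10 < 30
  Larch: +20 → 20 < 100
  Norton: +55 → 55 ≥ 40
Round 2 — Calder, Norton default.
  Dover: +30+80 → 110 ≥ 100
  Fenton: +90 → 90 < 120
  Jasper: +20 → 20 < 70
  Kent: +35 → 45 ≥ 30
  Larch: +75+70 → 165 ≥ 100
  Pike: +70 → 70 < 120
Round 3 — Dover, Kent, Larch default.
  Fenton: +85 → 175 ≥ 120
  Jasper: +55 → 75 ≥ 70
  Pike: +75+40 → 185 ≥ 120
Round 4 — Fenton, Jasper, Pike default.
No further defaults.

Calder, Dover, Elm, Fenton, Jasper, Kent, Larch, Norton, Pike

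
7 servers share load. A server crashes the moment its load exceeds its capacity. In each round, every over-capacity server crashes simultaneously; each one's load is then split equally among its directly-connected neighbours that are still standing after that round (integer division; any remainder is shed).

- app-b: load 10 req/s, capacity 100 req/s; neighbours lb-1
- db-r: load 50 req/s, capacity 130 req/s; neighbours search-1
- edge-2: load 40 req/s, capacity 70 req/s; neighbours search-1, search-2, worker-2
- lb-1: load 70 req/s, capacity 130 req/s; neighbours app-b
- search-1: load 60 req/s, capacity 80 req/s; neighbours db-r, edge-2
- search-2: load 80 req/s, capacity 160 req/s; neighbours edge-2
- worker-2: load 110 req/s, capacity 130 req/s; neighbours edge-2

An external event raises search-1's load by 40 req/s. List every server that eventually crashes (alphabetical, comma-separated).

edge-2, search-1, worker-2

Round 1 — search-1 at 100 > 80. search-1 crashes.
  search-1 sheds 100 req/s to db-r, edge-2: 50 each.
    db-r: 50+50 = 100 ≤ 130
    edge-2: 40+50 = 90 > 70
Round 2 — edge-2 crashes.
  edge-2 sheds 90 req/s to search-2, worker-2: 45 each.
    search-2: 80+45 = 125 ≤ 160
    worker-2: 110+45 = 155 > 130
Round 3 — worker-2 crashes.
  worker-2 sheds 155 req/s: no online neighbours, lost.
No further crashes.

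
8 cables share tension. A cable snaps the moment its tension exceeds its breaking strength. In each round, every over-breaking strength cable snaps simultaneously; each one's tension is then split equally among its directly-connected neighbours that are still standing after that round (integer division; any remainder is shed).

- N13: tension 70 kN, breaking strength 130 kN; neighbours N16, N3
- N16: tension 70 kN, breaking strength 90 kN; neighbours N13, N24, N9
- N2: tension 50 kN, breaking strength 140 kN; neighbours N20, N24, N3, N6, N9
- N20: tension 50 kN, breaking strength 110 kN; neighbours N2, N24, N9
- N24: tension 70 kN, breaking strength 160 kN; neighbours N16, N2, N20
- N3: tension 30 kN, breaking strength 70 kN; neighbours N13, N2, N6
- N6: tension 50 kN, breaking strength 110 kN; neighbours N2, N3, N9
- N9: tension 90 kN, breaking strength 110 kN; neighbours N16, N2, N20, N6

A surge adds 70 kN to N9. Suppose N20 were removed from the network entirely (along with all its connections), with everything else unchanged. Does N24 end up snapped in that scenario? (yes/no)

yes

With N20 removed:
Round 1 — N9 at 160 > 110. N9 snaps.
  N9 sheds 160 kN to N16, N2, N6: 53 each (1 lost).
    N16: 70+53 = 123 > 90
    N2: 50+53 = 103 ≤ 140
    N6: 50+53 = 103 ≤ 110
Round 2 — N16 snaps.
  N16 sheds 123 kN to N13, N24: 61 each (1 lost).
    N13: 70+61 = 131 > 130
    N24: 70+61 = 131 ≤ 160
Round 3 — N13 snaps.
  N13 sheds 131 kN to N3: 131 each.
    N3: 30+131 = 161 > 70
Round 4 — N3 snaps.
  N3 sheds 161 kN to N2, N6: 80 each (1 lost).
    N2: 103+80 = 183 > 140
    N6: 103+80 = 183 > 110
Round 5 — N2, N6 snap.
  N2 sheds 183 kN to N24: 183 each.
    N24: 131+183 = 314 > 160
  N6 sheds 183 kN: no online neighbours, lost.
Round 6 — N24 snaps.
  N24 sheds 314 kN: no online neighbours, lost.
No further breaks.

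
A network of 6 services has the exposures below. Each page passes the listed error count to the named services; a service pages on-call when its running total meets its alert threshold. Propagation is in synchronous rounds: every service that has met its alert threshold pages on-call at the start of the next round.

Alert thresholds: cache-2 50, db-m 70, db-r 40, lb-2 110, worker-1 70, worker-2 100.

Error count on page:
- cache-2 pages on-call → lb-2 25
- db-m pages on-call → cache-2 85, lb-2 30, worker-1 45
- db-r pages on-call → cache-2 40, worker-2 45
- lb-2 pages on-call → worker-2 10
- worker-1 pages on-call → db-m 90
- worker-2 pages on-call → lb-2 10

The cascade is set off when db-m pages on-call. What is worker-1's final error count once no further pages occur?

Round 1 — db-m pages on-call (initial).
  cache-2: +85 → 85 ≥ 50
  lb-2: +30 → 30 < 110
  worker-1: +45 → 45 < 70
Round 2 — cache-2 pages on-call.
  lb-2: +25 → 55 < 110
No further pages.

45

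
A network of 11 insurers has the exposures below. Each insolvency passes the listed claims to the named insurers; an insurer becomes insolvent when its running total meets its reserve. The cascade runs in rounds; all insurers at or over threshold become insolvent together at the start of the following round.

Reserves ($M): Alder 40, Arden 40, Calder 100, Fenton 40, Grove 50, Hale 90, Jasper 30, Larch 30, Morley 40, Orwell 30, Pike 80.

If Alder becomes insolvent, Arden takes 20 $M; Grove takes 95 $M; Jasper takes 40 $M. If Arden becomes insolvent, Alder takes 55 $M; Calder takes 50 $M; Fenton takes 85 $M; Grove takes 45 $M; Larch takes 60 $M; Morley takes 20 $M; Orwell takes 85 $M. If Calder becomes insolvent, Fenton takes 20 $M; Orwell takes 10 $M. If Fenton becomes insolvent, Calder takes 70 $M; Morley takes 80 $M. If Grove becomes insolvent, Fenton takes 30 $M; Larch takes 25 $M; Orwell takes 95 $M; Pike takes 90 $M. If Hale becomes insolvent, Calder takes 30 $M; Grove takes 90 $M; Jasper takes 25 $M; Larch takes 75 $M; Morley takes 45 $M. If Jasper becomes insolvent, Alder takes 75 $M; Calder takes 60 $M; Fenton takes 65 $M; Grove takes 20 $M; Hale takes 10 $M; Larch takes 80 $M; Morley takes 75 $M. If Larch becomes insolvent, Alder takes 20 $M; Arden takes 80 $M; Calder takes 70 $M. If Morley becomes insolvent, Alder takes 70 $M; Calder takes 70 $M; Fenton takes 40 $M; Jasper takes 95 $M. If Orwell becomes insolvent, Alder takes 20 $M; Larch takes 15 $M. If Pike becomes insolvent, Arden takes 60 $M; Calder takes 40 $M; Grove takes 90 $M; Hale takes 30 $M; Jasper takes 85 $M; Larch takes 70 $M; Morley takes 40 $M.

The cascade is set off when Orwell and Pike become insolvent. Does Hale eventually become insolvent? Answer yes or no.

Round 1 — Orwell, Pike become insolvent (initial).
  Alder: +20 → 20 < 40
  Arden: +60 → 60 ≥ 40
  Calder: +40 → 40 < 100
  Grove: +90 → 90 ≥ 50
  Hale: +30 → 30 < 90
  Jasper: +85 → 85 ≥ 30
  Larch: +15+70 → 85 ≥ 30
  Morley: +40 → 40 ≥ 40
Round 2 — Arden, Grove, Jasper, Larch, Morley become insolvent.
  Alder: +55+75+20+70 → 240 ≥ 40
  Calder: +50+60+70+70 → 290 ≥ 100
  Fenton: +85+30+65+40 → 220 ≥ 40
  Hale: +10 → 40 < 90
Round 3 — Alder, Calder, Fenton become insolvent.
No further insolvencies.

no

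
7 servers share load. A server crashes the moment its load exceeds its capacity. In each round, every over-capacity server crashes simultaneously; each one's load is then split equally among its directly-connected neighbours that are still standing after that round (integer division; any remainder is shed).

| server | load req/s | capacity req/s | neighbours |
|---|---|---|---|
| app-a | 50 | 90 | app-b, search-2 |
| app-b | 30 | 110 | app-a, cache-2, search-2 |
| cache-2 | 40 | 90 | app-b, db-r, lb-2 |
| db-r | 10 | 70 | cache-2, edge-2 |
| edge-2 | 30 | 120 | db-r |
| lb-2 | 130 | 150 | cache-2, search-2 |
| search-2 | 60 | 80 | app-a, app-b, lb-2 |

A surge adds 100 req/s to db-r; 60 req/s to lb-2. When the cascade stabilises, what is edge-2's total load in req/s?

Round 1 — db-r at 110 > 70; lb-2 at 190 > 150. db-r, lb-2 crash.
  db-r sheds 110 req/s to cache-2, edge-2: 55 each.
    cache-2: 40+55 = 95 > 90
    edge-2: 30+55 = 85 ≤ 120
  lb-2 sheds 190 req/s to cache-2, search-2: 95 each.
    cache-2: 95+95 = 190 > 90
    search-2: 60+95 = 155 > 80
Round 2 — cache-2, search-2 crash.
  cache-2 sheds 190 req/s to app-b: 190 each.
    app-b: 30+190 = 220 > 110
  search-2 sheds 155 req/s to app-a, app-b: 77 each (1 lost).
    app-a: 50+77 = 127 > 90
    app-b: 220+77 = 297 > 110
Round 3 — app-a, app-b crash.
  app-a sheds 127 req/s: no online neighbours, lost.
  app-b sheds 297 req/s: no online neighbours, lost.
No further crashes.

85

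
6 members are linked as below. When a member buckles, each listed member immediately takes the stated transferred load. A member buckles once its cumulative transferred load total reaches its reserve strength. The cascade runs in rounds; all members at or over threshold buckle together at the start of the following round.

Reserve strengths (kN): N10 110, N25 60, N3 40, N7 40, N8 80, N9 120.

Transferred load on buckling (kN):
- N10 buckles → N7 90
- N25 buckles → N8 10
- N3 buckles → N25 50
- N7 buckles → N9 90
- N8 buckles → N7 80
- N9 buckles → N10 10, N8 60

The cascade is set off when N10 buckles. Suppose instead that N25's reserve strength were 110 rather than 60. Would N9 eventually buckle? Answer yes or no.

With N25's reserve strength at 110:
Round 1 — N10 buckles (initial).
  N7: +90 → 90 ≥ 40
Round 2 — N7 buckles.
  N9: +90 → 90 < 120
No further bucklings.

no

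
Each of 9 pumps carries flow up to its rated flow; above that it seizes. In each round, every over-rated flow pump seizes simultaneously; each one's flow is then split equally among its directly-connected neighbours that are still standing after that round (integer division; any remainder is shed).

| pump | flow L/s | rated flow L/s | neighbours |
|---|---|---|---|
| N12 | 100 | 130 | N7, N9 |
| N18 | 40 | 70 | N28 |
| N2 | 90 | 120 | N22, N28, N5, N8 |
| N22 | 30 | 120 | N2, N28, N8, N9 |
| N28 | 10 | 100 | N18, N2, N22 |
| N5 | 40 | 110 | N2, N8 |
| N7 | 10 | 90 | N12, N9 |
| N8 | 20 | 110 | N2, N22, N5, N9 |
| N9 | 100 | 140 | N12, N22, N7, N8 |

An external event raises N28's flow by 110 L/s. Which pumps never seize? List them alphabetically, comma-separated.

N12, N22, N5, N7, N8, N9

Round 1 — N28 at 120 > 100. N28 seizes.
  N28 sheds 120 L/s to N18, N2, N22: 40 each.
    N18: 40+40 = 80 > 70
    N2: 90+40 = 130 > 120
    N22: 30+40 = 70 ≤ 120
Round 2 — N18, N2 seize.
  N18 sheds 80 L/s: no online neighbours, lost.
  N2 sheds 130 L/s to N22, N5, N8: 43 each (1 lost).
    N22: 70+43 = 113 ≤ 120
    N5: 40+43 = 83 ≤ 110
    N8: 20+43 = 63 ≤ 110
No further seizures.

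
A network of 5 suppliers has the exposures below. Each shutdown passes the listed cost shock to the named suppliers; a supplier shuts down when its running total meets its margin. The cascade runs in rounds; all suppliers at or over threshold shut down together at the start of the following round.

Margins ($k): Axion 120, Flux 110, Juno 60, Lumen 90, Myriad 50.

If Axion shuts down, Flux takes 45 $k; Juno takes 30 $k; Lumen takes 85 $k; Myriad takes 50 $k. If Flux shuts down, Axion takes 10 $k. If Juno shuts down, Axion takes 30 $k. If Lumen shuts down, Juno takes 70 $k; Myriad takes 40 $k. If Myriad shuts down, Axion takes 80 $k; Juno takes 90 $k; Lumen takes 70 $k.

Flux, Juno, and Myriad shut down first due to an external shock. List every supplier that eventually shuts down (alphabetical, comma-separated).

Axion, Flux, Juno, Lumen, Myriad

Round 1 — Flux, Juno, Myriad shut down (initial).
  Axion: +10+30+80 → 120 ≥ 120
  Lumen: +70 → 70 < 90
Round 2 — Axion shuts down.
  Lumen: +85 → 155 ≥ 90
Round 3 — Lumen shuts down.
No further shutdowns.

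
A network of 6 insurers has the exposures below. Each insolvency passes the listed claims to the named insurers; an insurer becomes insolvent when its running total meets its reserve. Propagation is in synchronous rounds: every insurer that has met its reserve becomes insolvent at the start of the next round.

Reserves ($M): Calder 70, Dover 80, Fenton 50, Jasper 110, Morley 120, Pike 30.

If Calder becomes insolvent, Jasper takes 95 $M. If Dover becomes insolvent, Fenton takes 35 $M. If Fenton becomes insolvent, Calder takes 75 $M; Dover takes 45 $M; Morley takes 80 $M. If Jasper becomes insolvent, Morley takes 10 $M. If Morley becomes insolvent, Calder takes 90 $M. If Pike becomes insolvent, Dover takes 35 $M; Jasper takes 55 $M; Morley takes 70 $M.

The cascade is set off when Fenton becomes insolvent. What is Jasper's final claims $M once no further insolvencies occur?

Round 1 — Fenton becomes insolvent (initial).
  Calder: +75 → 75 ≥ 70
  Dover: +45 → 45 < 80
  Morley: +80 → 80 < 120
Round 2 — Calder becomes insolvent.
  Jasper: +95 → 95 < 110
No further insolvencies.

95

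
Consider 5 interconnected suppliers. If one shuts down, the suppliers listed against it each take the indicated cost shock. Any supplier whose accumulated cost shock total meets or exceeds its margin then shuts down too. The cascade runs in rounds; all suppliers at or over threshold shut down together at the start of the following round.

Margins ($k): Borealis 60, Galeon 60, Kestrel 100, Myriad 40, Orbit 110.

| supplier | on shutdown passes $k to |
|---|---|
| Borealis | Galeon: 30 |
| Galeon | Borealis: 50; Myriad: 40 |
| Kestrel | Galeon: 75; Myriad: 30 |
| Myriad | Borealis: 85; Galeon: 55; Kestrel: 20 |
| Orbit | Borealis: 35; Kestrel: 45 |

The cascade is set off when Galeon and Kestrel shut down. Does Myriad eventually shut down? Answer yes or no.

yes

Round 1 — Galeon, Kestrel shut down (initial).
  Borealis: +50 → 50 < 60
  Myriad: +40+30 → 70 ≥ 40
Round 2 — Myriad shuts down.
  Borealis: +85 → 135 ≥ 60
Round 3 — Borealis shuts down.
No further shutdowns.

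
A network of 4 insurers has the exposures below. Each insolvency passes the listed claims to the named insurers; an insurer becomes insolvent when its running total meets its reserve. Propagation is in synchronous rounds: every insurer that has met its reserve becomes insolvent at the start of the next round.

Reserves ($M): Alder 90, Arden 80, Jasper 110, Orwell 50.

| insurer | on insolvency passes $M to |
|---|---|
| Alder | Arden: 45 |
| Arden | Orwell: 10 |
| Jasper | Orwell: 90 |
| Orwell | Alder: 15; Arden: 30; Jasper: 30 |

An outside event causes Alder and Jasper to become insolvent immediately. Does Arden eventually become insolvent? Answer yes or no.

no

Round 1 — Alder, Jasper become insolvent (initial).
  Arden: +45 → 45 < 80
  Orwell: +90 → 90 ≥ 50
Round 2 — Orwell becomes insolvent.
  Arden: +30 → 75 < 80
No further insolvencies.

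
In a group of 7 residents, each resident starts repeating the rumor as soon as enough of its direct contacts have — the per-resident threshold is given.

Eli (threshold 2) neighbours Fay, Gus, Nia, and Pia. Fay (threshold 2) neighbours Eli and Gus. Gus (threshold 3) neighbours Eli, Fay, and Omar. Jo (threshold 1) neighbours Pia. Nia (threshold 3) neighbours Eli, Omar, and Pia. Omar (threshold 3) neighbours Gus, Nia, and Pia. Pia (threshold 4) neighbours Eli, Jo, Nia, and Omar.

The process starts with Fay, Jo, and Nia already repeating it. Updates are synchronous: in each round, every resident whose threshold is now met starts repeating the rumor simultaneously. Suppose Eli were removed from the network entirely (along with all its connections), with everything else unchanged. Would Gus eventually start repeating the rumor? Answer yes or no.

no

With Eli removed:
Round 1 — Fay, Jo, Nia start repeating the rumor (initial).
Round 2 — no new spreads; cascade stops.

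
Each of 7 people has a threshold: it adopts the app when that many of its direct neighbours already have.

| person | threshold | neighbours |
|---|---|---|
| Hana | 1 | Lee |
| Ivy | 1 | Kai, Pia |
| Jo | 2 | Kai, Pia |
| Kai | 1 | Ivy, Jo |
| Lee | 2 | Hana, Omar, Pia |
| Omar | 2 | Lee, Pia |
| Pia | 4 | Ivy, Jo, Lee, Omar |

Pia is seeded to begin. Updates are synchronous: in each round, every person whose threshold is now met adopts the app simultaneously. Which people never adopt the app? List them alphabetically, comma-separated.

Round 1 — Pia adopts the app (initial).
Round 2 — checking thresholds:
  Ivy: 1 of 2 neighbours ≥ 1, adopts the app.
  Jo: 1 of 2 neighbours < 2, below threshold.
  Lee: 1 of 3 neighbours < 2, below threshold.
  Omar: 1 of 2 neighbours < 2, below threshold.
Round 3 — checking thresholds:
  Jo: 1 of 2 neighbours < 2, below threshold.
  Kai: 1 of 2 neighbours ≥ 1, adopts the app.
  Lee: 1 of 3 neighbours < 2, below threshold.
  Omar: 1 of 2 neighbours < 2, below threshold.
Round 4 — checking thresholds:
  Jo: 2 of 2 neighbours ≥ 2, adopts the app.
  Lee: 1 of 3 neighbours < 2, below threshold.
  Omar: 1 of 2 neighbours < 2, below threshold.
Round 5 — no new adoptions; cascade stops.

Hana, Lee, Omar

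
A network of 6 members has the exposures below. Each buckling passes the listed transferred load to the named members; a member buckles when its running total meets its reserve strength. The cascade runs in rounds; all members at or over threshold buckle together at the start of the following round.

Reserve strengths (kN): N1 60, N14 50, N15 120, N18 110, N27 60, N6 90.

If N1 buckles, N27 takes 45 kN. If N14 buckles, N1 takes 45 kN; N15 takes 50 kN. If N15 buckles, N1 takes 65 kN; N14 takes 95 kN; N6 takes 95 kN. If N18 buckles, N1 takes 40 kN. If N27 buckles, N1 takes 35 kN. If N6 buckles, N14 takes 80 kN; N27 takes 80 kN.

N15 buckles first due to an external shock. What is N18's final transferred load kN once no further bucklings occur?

Round 1 — N15 buckles (initial).
  N1: +65 → 65 ≥ 60
  N14: +95 → 95 ≥ 50
  N6: +95 → 95 ≥ 90
Round 2 — N1, N14, N6 buckle.
  N27: +45+80 → 125 ≥ 60
Round 3 — N27 buckles.
No further bucklings.

0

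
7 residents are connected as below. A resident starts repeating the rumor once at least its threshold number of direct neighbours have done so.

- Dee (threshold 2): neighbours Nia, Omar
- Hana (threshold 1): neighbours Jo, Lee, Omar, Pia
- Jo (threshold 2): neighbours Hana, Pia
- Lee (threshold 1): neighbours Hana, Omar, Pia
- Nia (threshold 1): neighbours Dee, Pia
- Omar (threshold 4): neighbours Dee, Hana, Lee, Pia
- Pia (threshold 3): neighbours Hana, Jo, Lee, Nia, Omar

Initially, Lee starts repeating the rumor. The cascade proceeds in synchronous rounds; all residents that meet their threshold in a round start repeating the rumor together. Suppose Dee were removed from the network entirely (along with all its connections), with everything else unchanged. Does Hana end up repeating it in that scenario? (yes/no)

yes

With Dee removed:
Round 1 — Lee starts repeating the rumor (initial).
Round 2 — checking thresholds:
  Hana: 1 of 4 neighbours ≥ 1, starts repeating the rumor.
  Omar: 1 of 3 neighbours < 4, holds.
  Pia: 1 of 5 neighbours < 3, holds.
Round 3 — no new spreads; cascade stops.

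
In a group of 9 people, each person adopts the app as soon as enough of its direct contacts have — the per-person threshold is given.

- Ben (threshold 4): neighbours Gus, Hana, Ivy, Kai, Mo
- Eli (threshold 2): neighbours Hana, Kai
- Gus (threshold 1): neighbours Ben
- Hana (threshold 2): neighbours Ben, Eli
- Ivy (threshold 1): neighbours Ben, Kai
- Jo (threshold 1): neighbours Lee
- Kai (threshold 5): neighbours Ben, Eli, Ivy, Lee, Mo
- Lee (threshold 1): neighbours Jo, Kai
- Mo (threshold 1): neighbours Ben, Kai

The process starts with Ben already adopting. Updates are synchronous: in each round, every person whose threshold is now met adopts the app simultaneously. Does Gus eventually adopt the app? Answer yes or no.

yes

Round 1 — Ben adopts the app (initial).
Round 2 — checking thresholds:
  Gus: 1 of 1 neighbours ≥ 1, adopts the app.
  Hana: 1 of 2 neighbours < 2, not yet.
  Ivy: 1 of 2 neighbours ≥ 1, adopts the app.
  Kai: 1 of 5 neighbours < 5, not yet.
  Mo: 1 of 2 neighbours ≥ 1, adopts the app.
Round 3 — no new adoptions; cascade stops.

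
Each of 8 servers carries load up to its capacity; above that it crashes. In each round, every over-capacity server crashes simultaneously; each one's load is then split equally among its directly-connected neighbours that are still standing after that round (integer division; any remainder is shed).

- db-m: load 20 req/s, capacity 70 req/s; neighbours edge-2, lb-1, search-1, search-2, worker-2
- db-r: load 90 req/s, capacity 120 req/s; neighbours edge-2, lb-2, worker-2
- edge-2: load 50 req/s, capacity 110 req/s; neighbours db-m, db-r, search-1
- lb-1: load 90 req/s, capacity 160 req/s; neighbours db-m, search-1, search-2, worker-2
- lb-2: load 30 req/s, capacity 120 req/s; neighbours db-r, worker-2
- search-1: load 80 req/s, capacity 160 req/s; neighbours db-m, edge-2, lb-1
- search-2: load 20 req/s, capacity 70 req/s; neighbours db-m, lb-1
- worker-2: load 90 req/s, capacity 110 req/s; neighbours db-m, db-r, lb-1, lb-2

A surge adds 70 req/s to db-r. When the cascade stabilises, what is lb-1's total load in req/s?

137

Round 1 — db-r at 160 > 120. db-r crashes.
  db-r sheds 160 req/s to edge-2, lb-2, worker-2: 53 each (1 lost).
    edge-2: 50+53 = 103 ≤ 110
    lb-2: 30+53 = 83 ≤ 120
    worker-2: 90+53 = 143 > 110
Round 2 — worker-2 crashes.
  worker-2 sheds 143 req/s to db-m, lb-1, lb-2: 47 each (2 lost).
    db-m: 20+47 = 67 ≤ 70
    lb-1: 90+47 = 137 ≤ 160
    lb-2: 83+47 = 130 > 120
Round 3 — lb-2 crashes.
  lb-2 sheds 130 req/s: no online neighbours, lost.
No further crashes.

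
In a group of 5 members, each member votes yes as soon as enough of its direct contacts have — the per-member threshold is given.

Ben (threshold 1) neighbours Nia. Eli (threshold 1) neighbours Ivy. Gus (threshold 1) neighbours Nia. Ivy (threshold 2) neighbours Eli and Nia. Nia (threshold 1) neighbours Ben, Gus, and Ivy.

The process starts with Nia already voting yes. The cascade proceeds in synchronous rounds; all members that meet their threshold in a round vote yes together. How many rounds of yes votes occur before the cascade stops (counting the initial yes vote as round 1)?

Round 1 — Nia votes yes (initial).
Round 2 — checking thresholds:
  Ben: 1 of 1 neighbours ≥ 1, votes yes.
  Gus: 1 of 1 neighbours ≥ 1, votes yes.
  Ivy: 1 of 2 neighbours < 2, not yet.
Round 3 — no new yes votes; cascade stops.

2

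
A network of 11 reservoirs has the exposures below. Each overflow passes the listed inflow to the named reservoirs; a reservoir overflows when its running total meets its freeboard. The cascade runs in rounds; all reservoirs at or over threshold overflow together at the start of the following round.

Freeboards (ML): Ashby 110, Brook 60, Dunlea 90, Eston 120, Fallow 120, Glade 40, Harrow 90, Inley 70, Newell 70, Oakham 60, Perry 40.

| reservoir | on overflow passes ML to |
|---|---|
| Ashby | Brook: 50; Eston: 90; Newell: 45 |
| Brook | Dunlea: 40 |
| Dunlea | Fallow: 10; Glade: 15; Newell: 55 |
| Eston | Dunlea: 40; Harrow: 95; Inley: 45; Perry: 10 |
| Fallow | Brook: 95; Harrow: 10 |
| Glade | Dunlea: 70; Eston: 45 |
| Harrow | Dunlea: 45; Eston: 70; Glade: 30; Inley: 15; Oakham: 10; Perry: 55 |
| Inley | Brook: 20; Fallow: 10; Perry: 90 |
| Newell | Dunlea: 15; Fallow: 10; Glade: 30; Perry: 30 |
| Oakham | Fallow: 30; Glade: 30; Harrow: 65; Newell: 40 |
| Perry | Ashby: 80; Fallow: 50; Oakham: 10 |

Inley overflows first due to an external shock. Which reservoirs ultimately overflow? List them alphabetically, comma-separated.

Inley, Perry

Round 1 — Inley overflows (initial).
  Brook: +20 → 20 < 60
  Fallow: +10 → 10 < 120
  Perry: +90 → 90 ≥ 40
Round 2 — Perry overflows.
  Ashby: +80 → 80 < 110
  Fallow: +50 → 60 < 120
  Oakham: +10 → 10 < 60
No further overflows.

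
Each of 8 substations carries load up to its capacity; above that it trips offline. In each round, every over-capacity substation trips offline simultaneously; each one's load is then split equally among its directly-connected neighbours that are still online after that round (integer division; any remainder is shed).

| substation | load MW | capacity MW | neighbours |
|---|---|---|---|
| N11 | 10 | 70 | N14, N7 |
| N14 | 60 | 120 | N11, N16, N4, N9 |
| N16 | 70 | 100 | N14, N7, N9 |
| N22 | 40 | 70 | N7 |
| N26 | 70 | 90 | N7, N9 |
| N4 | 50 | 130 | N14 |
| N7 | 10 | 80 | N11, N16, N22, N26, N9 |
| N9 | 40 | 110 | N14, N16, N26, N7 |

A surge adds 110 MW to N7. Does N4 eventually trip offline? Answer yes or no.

no

Round 1 — N7 at 120 > 80. N7 trips offline.
  N7 sheds 120 MW to N11, N16, N22, N26, N9: 24 each.
    N11: 10+24 = 34 ≤ 70
    N16: 70+24 = 94 ≤ 100
    N22: 40+24 = 64 ≤ 70
    N26: 70+24 = 94 > 90
    N9: 40+24 = 64 ≤ 110
Round 2 — N26 trips offline.
  N26 sheds 94 MW to N9: 94 each.
    N9: 64+94 = 158 > 110
Round 3 — N9 trips offline.
  N9 sheds 158 MW to N14, N16: 79 each.
    N14: 60+79 = 139 > 120
    N16: 94+79 = 173 > 100
Round 4 — N14, N16 trip offline.
  N14 sheds 139 MW to N11, N4: 69 each (1 lost).
    N11: 34+69 = 103 > 70
    N4: 50+69 = 119 ≤ 130
  N16 sheds 173 MW: no online neighbours, lost.
Round 5 — N11 trips offline.
  N11 sheds 103 MW: no online neighbours, lost.
No further trips.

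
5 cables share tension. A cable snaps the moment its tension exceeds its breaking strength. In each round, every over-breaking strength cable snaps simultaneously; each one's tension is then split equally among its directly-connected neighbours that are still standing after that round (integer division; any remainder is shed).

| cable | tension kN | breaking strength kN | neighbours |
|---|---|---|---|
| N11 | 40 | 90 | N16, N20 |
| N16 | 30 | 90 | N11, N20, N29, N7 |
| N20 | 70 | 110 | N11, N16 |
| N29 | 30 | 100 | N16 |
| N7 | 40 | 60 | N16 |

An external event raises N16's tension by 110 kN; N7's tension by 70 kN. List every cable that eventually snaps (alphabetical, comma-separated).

N11, N16, N20, N7

Round 1 — N16 at 140 > 90; N7 at 110 > 60. N16, N7 snap.
  N16 sheds 140 kN to N11, N20, N29: 46 each (2 lost).
    N11: 40+46 = 86 ≤ 90
    N20: 70+46 = 116 > 110
    N29: 30+46 = 76 ≤ 100
  N7 sheds 110 kN: no online neighbours, lost.
Round 2 — N20 snaps.
  N20 sheds 116 kN to N11: 116 each.
    N11: 86+116 = 202 > 90
Round 3 — N11 snaps.
  N11 sheds 202 kN: no online neighbours, lost.
No further breaks.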